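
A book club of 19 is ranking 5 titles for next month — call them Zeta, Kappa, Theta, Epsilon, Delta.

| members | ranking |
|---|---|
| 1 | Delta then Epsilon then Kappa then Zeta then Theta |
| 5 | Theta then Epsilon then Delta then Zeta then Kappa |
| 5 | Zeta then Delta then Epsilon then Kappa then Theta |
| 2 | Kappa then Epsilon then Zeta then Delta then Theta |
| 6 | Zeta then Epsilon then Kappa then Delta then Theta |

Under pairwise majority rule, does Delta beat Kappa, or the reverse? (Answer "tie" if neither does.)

Delta

Ballots ranking Delta above Kappa: 1 + 5 + 5 = 11.
Ballots ranking Kappa above Delta: 19 − 11 = 8.
Delta wins the head-to-head 11–8.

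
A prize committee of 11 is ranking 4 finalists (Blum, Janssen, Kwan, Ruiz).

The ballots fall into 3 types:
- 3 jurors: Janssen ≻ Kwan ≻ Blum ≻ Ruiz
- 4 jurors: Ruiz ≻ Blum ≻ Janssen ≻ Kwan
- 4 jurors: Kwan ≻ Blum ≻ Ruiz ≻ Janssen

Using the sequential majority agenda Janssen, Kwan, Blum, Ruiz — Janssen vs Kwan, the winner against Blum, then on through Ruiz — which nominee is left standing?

Round 1: Janssen vs Kwan — 7–4, Janssen advances.
Round 2: Janssen vs Blum — 3–8, Blum advances.
Round 3: Blum vs Ruiz — 7–4, Blum advances.
Blum survives the agenda.

Blum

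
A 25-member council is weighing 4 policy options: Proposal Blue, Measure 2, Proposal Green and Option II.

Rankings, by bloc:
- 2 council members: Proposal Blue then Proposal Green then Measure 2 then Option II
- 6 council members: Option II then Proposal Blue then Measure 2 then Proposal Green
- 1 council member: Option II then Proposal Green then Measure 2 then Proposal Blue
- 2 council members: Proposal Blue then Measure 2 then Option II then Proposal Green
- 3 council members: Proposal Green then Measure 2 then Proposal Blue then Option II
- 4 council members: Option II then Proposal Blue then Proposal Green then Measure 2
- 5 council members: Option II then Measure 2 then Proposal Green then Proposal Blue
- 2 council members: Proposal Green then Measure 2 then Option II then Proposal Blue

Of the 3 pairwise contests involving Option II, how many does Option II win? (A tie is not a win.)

Option II against each rival (25 council members):
Option II vs Proposal Blue: 18 to 7, Option II.
Option II–Measure 2: Option II 16–9.
Option II vs Proposal Green: 18 to 7, Option II.
Option II beats Proposal Blue, Measure 2, Proposal Green — 3 pairwise wins.

3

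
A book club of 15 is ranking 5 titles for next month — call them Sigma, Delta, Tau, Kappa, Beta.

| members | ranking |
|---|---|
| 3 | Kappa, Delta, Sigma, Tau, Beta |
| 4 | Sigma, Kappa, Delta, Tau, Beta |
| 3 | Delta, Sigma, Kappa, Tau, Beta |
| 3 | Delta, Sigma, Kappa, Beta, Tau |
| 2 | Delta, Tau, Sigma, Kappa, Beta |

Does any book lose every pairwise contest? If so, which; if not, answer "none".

Beta

Pairwise majorities:
Sigma–Delta: Delta 11–4.
Sigma vs Tau: Sigma wins 13–2.
Sigma vs Kappa: Sigma is ranked higher on 4+3+3+2 = 12 ballots, Kappa on 3. Sigma wins 12–3.
Sigma vs Beta: Sigma wins 15–0.
Delta vs Tau: Delta preferred on 3+4+3+3+2 = 15 ballots; Delta wins 15–0.
Delta vs Kappa: 8 to 7, Delta.
Delta vs Beta: Delta, 15–0.
Tau vs Kappa: 2 for Tau, 13 for Kappa — Kappa by 13–2.
Tau vs Beta: Tau wins 12–3.
Kappa–Beta: Kappa 15–0.
Only Beta has no wins; Beta is the Condorcet loser.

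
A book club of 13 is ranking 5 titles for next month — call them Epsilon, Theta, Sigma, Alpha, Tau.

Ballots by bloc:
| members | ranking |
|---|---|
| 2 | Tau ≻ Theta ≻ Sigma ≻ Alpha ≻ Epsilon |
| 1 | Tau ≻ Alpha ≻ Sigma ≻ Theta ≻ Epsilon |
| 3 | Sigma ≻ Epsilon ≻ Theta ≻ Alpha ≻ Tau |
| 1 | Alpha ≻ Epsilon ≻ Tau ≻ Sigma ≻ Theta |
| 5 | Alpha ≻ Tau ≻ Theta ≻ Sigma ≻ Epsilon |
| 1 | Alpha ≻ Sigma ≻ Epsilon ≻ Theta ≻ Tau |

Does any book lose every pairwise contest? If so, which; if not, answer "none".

Epsilon

Pairwise majorities:
Epsilon–Theta: Theta 8–5.
Epsilon–Sigma: Sigma 12–1.
Epsilon–Alpha: Alpha 10–3.
Epsilon vs Tau: Epsilon is ranked higher on 3+1+1 = 5 ballots, Tau on 8. Tau wins 8–5.
Theta–Sigma: Theta 7–6.
Theta vs Alpha: Alpha, 8–5.
Theta–Tau: Tau 9–4.
Sigma vs Alpha: Sigma is ranked higher on 2+3 = 5 ballots, Alpha on 8. Alpha wins 8–5.
Sigma vs Tau: 4 to 9, Tau.
Alpha vs Tau: Alpha preferred on 3+1+5+1 = 10 ballots; Alpha wins 10–3.
Only Epsilon has no wins; Epsilon is the Condorcet loser.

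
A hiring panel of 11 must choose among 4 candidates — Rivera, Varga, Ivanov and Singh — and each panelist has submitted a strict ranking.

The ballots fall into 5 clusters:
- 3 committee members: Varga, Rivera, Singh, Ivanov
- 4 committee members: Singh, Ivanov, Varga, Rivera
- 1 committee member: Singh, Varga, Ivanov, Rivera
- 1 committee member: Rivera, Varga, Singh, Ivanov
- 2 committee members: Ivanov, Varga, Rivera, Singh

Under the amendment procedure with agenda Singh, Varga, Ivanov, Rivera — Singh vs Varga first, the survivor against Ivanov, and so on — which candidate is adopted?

Round 1: Singh vs Varga — 5–6, Varga advances.
Round 2: Varga vs Ivanov — 5–6, Ivanov advances.
Round 3: Ivanov vs Rivera — 7–4, Ivanov advances.
The agenda winner is Ivanov.

Ivanov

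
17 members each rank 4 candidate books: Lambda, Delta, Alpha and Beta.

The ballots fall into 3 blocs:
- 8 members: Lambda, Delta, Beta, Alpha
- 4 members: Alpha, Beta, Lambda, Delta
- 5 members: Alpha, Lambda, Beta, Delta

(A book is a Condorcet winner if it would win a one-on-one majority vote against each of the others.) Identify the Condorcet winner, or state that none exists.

Head-to-head results (17 members):
Lambda vs Delta: 17 to 0, Lambda.
Lambda vs Alpha: Lambda preferred on 8 ballots; Alpha wins 9–8.
Lambda vs Beta: Lambda is ranked higher on 8+5 = 13 ballots, Beta on 4. Lambda wins 13–4.
Delta vs Alpha: 8 for Delta, 9 for Alpha — Alpha by 9–8.
Delta vs Beta: Delta preferred on 8 ballots; Beta wins 9–8.
Alpha vs Beta: 9 to 8, Alpha.
Alpha wins every pairwise contest, so Alpha is the Condorcet winner.

Alpha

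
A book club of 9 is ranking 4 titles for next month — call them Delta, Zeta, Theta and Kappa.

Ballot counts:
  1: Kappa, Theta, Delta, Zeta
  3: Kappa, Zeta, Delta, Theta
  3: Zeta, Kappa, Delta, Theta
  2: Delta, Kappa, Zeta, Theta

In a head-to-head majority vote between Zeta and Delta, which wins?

Ballots ranking Zeta above Delta: 3 + 3 = 6.
Ballots ranking Delta above Zeta: 9 − 6 = 3.
Zeta wins the head-to-head 6–3.

Zeta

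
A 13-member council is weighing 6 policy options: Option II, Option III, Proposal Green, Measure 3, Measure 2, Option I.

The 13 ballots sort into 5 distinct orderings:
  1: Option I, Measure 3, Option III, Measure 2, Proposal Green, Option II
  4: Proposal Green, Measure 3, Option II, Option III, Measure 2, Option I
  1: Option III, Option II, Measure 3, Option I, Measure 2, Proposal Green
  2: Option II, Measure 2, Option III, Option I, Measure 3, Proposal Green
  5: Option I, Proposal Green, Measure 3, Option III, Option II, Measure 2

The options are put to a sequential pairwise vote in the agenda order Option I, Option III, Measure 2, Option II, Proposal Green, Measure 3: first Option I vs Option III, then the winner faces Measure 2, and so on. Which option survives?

Proposal Green

Round 1: Option I vs Option III — 6–7, Option III advances.
Round 2: Option III vs Measure 2 — 11–2, Option III advances.
Round 3: Option III vs Option II — 7–6, Option III advances.
Round 4: Option III vs Proposal Green — 4–9, Proposal Green advances.
Round 5: Proposal Green vs Measure 3 — 9–4, Proposal Green advances.
Proposal Green survives the agenda.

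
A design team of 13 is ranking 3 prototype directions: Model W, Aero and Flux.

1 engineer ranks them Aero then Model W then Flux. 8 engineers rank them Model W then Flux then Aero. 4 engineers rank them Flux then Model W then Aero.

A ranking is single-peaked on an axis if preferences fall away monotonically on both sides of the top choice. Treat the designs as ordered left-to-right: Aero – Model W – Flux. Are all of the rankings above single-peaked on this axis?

yes

Axis positions: Aero=1, Model W=2, Flux=3.
Bloc 1 (peak Aero at position 1): ranking walks positions 1-2-3, expanding outward from the peak — single-peaked.
Bloc 2 (peak Model W at position 2): ranking walks positions 2-3-1, expanding outward from the peak — single-peaked.
Bloc 3 (peak Flux at position 3): ranking walks positions 3-2-1, expanding outward from the peak — single-peaked.
Every ranking is single-peaked on this axis.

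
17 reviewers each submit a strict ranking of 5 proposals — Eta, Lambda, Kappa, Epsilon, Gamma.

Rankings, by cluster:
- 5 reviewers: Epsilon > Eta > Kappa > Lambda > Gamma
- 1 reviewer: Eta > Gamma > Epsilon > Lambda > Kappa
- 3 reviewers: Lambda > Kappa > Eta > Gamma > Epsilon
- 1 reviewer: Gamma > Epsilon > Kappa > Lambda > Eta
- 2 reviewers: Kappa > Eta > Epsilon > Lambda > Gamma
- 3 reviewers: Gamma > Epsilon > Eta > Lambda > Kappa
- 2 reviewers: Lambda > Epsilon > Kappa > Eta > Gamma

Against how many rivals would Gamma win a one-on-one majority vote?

Gamma against each rival (17 reviewers):
Gamma vs Eta: Eta wins 13–4.
Gamma vs Lambda: Lambda, 12–5.
Gamma vs Kappa: 5 to 12, Kappa.
Gamma vs Epsilon: Gamma is ranked higher on 1+3+1+3 = 8 ballots, Epsilon on 9. Epsilon wins 9–8.
Gamma beats no one; loses to Eta, Lambda, Kappa, Epsilon — 0 pairwise wins.

0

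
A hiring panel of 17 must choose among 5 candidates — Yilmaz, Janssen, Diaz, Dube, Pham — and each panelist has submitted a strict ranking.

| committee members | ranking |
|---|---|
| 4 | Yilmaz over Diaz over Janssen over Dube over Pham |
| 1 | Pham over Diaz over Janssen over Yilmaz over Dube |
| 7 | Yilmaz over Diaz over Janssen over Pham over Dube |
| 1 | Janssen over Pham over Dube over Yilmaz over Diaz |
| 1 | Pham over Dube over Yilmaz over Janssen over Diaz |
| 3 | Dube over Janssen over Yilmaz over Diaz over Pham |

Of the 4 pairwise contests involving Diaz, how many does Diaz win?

Diaz against each rival (17 committee members):
Diaz vs Yilmaz: Diaz is ranked higher on 1 ballot, Yilmaz on 16. Yilmaz wins 16–1.
Diaz vs Janssen: 4+1+7 = 12 for Diaz, 5 for Janssen — Diaz by 12–5.
Diaz vs Dube: Diaz is ranked higher on 4+1+7 = 12 ballots, Dube on 5. Diaz wins 12–5.
Diaz–Pham: Diaz 14–3.
Diaz beats Janssen, Dube, Pham; loses to Yilmaz — 3 pairwise wins.

3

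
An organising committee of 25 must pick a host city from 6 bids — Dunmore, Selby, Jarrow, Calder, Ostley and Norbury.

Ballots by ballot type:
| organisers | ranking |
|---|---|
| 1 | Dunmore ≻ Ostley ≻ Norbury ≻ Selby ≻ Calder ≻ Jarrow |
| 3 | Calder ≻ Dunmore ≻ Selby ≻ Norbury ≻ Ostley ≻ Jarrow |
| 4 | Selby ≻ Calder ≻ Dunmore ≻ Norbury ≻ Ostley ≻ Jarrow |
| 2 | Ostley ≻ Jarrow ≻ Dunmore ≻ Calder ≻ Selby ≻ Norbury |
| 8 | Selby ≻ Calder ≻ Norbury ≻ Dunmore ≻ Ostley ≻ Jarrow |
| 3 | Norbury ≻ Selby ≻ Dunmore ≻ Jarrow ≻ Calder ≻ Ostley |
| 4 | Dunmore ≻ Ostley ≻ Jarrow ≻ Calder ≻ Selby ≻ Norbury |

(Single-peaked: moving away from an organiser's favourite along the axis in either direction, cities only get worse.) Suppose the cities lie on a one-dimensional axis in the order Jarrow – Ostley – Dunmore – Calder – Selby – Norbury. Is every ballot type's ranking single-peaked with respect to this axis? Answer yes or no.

Axis positions: Jarrow=1, Ostley=2, Dunmore=3, Calder=4, Selby=5, Norbury=6.
Ballot type 1: ranking walks positions 3-2-6-5-4-1; Norbury is ranked above Calder even though Calder lies between Norbury and the peak Dunmore on the axis — preferences dip and rise again. Not single-peaked.
Ballot type 2 (peak Calder at position 4): ranking walks positions 4-3-5-6-2-1, expanding outward from the peak — single-peaked.
Ballot type 3 (peak Selby at position 5): ranking walks positions 5-4-3-6-2-1, expanding outward from the peak — single-peaked.
Ballot type 4 (peak Ostley at position 2): ranking walks positions 2-1-3-4-5-6, expanding outward from the peak — single-peaked.
Ballot type 5 (peak Selby at position 5): ranking walks positions 5-4-6-3-2-1, expanding outward from the peak — single-peaked.
Ballot type 6: ranking walks positions 6-5-3-1-4-2; Dunmore is ranked above Calder even though Calder lies between Dunmore and the peak Norbury on the axis — preferences dip and rise again. Not single-peaked.
Ballot type 7 (peak Dunmore at position 3): ranking walks positions 3-2-1-4-5-6, expanding outward from the peak — single-peaked.
Ballot type 1 violates single-peakedness, so the profile is not single-peaked on this axis.

no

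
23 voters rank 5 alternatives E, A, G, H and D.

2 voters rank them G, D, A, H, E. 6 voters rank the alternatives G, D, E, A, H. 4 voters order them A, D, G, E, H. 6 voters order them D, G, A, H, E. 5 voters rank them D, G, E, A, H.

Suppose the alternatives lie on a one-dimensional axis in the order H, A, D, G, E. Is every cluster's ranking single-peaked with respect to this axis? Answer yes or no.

yes

Axis positions: H=1, A=2, D=3, G=4, E=5.
Cluster 1 (peak G at position 4): ranking walks positions 4-3-2-1-5, expanding outward from the peak — single-peaked.
Cluster 2 (peak G at position 4): ranking walks positions 4-3-5-2-1, expanding outward from the peak — single-peaked.
Cluster 3 (peak A at position 2): ranking walks positions 2-3-4-5-1, expanding outward from the peak — single-peaked.
Cluster 4 (peak D at position 3): ranking walks positions 3-4-2-1-5, expanding outward from the peak — single-peaked.
Cluster 5 (peak D at position 3): ranking walks positions 3-4-5-2-1, expanding outward from the peak — single-peaked.
Every ranking is single-peaked on this axis.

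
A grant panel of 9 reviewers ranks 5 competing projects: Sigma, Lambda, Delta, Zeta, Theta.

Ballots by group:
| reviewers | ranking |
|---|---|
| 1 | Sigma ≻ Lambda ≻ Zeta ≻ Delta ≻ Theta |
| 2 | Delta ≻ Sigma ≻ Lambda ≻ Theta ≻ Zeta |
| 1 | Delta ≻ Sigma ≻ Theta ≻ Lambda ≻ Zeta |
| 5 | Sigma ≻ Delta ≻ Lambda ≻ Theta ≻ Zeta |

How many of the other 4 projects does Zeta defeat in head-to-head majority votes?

Zeta against each rival (9 reviewers):
Zeta vs Sigma: 0 to 9, Sigma.
Zeta vs Lambda: Zeta preferred on 0 ballots; Lambda wins 9–0.
Zeta–Delta: Delta 8–1.
Zeta vs Theta: Theta, 8–1.
Zeta beats no one; loses to Sigma, Lambda, Delta, Theta — 0 pairwise wins.

0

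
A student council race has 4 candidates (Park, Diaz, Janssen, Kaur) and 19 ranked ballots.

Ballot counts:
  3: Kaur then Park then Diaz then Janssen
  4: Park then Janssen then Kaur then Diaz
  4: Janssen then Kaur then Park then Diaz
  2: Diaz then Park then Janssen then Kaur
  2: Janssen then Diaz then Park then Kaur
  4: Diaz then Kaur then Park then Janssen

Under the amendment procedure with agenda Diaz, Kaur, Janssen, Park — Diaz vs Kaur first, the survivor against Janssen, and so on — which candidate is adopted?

Park

Round 1: Diaz vs Kaur — 8–11, Kaur advances.
Round 2: Kaur vs Janssen — 7–12, Janssen advances.
Round 3: Janssen vs Park — 6–13, Park advances.
Park survives the agenda.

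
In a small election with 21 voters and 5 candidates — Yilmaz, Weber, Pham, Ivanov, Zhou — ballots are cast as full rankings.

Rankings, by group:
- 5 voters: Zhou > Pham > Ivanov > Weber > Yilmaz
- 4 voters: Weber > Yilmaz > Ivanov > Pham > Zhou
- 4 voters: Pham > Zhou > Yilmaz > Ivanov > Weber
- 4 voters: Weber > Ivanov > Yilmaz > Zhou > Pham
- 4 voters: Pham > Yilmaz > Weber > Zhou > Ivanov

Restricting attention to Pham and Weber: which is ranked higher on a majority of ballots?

Ballots ranking Pham above Weber: 5 + 4 + 4 = 13.
Ballots ranking Weber above Pham: 21 − 13 = 8.
Pham wins the head-to-head 13–8.

Pham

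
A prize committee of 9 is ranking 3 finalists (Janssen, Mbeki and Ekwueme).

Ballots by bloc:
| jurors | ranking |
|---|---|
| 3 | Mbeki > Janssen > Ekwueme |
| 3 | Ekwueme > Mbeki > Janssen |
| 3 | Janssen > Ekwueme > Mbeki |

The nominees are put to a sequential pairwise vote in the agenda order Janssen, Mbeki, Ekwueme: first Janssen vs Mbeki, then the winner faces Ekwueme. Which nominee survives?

Ekwueme

Round 1: Janssen vs Mbeki — 3–6, Mbeki advances.
Round 2: Mbeki vs Ekwueme — 3–6, Ekwueme advances.
The agenda winner is Ekwueme.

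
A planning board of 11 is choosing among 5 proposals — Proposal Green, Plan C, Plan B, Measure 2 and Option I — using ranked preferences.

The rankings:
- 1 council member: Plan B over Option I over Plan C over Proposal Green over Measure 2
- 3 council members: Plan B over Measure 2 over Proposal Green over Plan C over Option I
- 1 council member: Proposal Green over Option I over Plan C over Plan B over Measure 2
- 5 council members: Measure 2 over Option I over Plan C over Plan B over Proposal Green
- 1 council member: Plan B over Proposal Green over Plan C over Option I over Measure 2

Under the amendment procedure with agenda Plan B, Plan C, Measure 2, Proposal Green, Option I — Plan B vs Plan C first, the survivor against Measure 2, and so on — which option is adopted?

Round 1: Plan B vs Plan C — 5–6, Plan C advances.
Round 2: Plan C vs Measure 2 — 3–8, Measure 2 advances.
Round 3: Measure 2 vs Proposal Green — 8–3, Measure 2 advances.
Round 4: Measure 2 vs Option I — 8–3, Measure 2 advances.
Measure 2 survives the agenda.

Measure 2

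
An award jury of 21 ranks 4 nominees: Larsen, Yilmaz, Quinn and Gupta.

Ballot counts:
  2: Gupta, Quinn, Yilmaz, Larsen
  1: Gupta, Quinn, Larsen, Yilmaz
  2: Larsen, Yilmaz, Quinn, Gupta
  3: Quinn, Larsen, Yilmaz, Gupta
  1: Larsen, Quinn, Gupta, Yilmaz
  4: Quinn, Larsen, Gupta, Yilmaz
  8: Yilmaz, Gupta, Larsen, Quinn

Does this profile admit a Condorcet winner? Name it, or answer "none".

Check each pair by majority over 21 ballots:
Larsen vs Yilmaz: Larsen, 11–10.
Larsen–Quinn: Larsen 11–10.
Larsen vs Gupta: Gupta wins 11–10.
Yilmaz–Quinn: Quinn 11–10.
Yilmaz vs Gupta: Yilmaz, 13–8.
Quinn–Gupta: Gupta 11–10.
Every nominee loses at least once (Larsen loses to Gupta; Yilmaz loses to Larsen; Quinn loses to Larsen; Gupta loses to Yilmaz). The majority relation contains the cycle Larsen → Yilmaz → Gupta → Larsen, so there is no Condorcet winner.

none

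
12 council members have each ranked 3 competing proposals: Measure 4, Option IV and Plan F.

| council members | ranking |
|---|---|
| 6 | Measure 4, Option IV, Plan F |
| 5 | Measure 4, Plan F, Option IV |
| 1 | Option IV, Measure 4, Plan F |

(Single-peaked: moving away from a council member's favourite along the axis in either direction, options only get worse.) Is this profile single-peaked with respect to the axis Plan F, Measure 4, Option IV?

Axis positions: Plan F=1, Measure 4=2, Option IV=3.
Group 1 (peak Measure 4 at position 2): ranking walks positions 2-3-1, expanding outward from the peak — single-peaked.
Group 2 (peak Measure 4 at position 2): ranking walks positions 2-1-3, expanding outward from the peak — single-peaked.
Group 3 (peak Option IV at position 3): ranking walks positions 3-2-1, expanding outward from the peak — single-peaked.
Every ranking is single-peaked on this axis.

yes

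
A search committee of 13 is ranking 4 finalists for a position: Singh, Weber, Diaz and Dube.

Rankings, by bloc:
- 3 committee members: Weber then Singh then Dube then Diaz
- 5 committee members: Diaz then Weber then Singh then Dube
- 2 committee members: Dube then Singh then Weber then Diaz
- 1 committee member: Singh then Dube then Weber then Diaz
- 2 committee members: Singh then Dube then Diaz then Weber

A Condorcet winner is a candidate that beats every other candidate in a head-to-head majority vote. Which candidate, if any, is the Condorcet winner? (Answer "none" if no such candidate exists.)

none

Pairwise majorities:
Singh vs Weber: Weber, 8–5.
Singh vs Diaz: Singh wins 8–5.
Singh–Dube: Singh 11–2.
Weber vs Diaz: Diaz, 7–6.
Weber vs Dube: Weber wins 8–5.
Diaz vs Dube: Dube wins 8–5.
Each candidate drops at least one matchup (Singh loses to Weber; Weber loses to Diaz; Diaz loses to Singh; Dube loses to Singh); the cycle Singh → Diaz → Weber → Singh rules out a Condorcet winner.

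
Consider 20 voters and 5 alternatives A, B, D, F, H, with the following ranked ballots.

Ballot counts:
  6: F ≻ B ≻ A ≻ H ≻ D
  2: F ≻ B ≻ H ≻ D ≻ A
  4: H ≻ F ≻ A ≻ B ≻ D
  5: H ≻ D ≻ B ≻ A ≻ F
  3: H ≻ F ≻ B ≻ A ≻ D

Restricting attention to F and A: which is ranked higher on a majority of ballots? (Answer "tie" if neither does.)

F

Ballots ranking F above A: 6 + 2 + 4 + 3 = 15.
Ballots ranking A above F: 20 − 15 = 5.
F wins the head-to-head 15–5.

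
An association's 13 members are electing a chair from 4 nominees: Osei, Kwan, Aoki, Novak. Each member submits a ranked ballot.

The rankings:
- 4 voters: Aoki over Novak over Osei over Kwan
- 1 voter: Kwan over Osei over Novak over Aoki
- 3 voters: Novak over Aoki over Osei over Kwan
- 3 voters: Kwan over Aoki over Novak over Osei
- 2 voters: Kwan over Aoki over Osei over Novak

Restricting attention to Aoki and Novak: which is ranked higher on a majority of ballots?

Aoki

Ballots ranking Aoki above Novak: 4 + 3 + 2 = 9.
Ballots ranking Novak above Aoki: 13 − 9 = 4.
Aoki wins the head-to-head 9–4.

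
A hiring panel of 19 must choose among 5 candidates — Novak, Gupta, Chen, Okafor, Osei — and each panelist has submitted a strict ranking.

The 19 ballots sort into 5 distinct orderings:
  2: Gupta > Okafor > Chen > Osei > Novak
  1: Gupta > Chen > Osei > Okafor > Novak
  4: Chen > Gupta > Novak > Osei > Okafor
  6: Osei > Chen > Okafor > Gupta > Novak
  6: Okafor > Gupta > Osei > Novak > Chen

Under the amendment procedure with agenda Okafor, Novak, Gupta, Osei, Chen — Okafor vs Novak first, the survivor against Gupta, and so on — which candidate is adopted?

Round 1: Okafor vs Novak — 15–4, Okafor advances.
Round 2: Okafor vs Gupta — 12–7, Okafor advances.
Round 3: Okafor vs Osei — 8–11, Osei advances.
Round 4: Osei vs Chen — 12–7, Osei advances.
The agenda winner is Osei.

Osei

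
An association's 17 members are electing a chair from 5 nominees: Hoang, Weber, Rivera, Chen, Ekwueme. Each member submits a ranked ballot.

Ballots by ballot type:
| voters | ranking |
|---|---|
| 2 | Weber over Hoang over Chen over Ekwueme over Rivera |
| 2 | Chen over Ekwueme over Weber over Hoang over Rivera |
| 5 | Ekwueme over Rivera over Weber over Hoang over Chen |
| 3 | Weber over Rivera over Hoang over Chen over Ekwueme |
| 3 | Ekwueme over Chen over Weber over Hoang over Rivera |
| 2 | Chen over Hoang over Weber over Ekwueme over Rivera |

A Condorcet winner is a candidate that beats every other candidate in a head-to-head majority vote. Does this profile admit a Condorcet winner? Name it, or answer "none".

none

Check each pair by majority over 17 ballots:
Hoang vs Weber: Weber, 15–2.
Hoang vs Rivera: Hoang, 9–8.
Hoang–Chen: Hoang 10–7.
Hoang vs Ekwueme: Ekwueme, 10–7.
Weber vs Rivera: Weber, 12–5.
Weber vs Chen: Weber wins 10–7.
Weber vs Ekwueme: Ekwueme, 10–7.
Rivera–Chen: Chen 9–8.
Rivera–Ekwueme: Ekwueme 14–3.
Chen vs Ekwueme: Chen wins 9–8.
Each candidate drops at least one matchup (Hoang loses to Weber; Weber loses to Ekwueme; Rivera loses to Hoang; Chen loses to Hoang; Ekwueme loses to Chen); the cycle Hoang > Chen > Ekwueme > Hoang rules out a Condorcet winner.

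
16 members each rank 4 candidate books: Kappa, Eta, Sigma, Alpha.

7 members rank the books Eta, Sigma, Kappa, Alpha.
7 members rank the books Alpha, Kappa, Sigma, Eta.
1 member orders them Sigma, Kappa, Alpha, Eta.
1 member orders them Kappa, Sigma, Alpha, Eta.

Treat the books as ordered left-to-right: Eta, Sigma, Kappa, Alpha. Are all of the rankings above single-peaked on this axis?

yes

Axis positions: Eta=1, Sigma=2, Kappa=3, Alpha=4.
Group 1 (peak Eta at position 1): ranking walks positions 1-2-3-4, expanding outward from the peak — single-peaked.
Group 2 (peak Alpha at position 4): ranking walks positions 4-3-2-1, expanding outward from the peak — single-peaked.
Group 3 (peak Sigma at position 2): ranking walks positions 2-3-4-1, expanding outward from the peak — single-peaked.
Group 4 (peak Kappa at position 3): ranking walks positions 3-2-4-1, expanding outward from the peak — single-peaked.
Every ranking is single-peaked on this axis.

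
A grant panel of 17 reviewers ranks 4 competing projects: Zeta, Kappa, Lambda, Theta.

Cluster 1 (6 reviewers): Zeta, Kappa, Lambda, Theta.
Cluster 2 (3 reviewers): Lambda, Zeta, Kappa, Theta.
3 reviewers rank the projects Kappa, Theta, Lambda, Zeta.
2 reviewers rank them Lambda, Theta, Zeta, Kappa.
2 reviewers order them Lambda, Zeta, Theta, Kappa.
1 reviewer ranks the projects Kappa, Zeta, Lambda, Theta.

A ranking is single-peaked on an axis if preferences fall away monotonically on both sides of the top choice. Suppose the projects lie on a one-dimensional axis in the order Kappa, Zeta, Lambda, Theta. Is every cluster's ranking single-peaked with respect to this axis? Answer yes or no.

Axis positions: Kappa=1, Zeta=2, Lambda=3, Theta=4.
Cluster 1 (peak Zeta at position 2): ranking walks positions 2-1-3-4, expanding outward from the peak — single-peaked.
Cluster 2 (peak Lambda at position 3): ranking walks positions 3-2-1-4, expanding outward from the peak — single-peaked.
Cluster 3: ranking walks positions 1-4-3-2; Theta is ranked above Zeta even though Zeta lies between Theta and the peak Kappa on the axis — preferences dip and rise again. Not single-peaked.
Cluster 4 (peak Lambda at position 3): ranking walks positions 3-4-2-1, expanding outward from the peak — single-peaked.
Cluster 5 (peak Lambda at position 3): ranking walks positions 3-2-4-1, expanding outward from the peak — single-peaked.
Cluster 6 (peak Kappa at position 1): ranking walks positions 1-2-3-4, expanding outward from the peak — single-peaked.
Cluster 3 violates single-peakedness, so the profile is not single-peaked on this axis.

no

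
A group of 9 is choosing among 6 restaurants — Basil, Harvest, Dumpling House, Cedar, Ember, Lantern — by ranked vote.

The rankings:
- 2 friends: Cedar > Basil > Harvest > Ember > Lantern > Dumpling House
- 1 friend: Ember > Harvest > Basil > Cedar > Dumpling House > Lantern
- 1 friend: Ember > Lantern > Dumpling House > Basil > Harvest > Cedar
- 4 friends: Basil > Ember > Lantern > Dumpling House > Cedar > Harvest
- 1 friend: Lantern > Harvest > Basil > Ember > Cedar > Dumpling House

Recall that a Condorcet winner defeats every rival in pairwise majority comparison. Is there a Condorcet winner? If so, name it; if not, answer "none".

Basil

Check each pair by majority over 9 ballots:
Basil vs Harvest: 7 to 2, Basil.
Basil vs Dumpling House: Basil is ranked higher on 2+1+4+1 = 8 ballots, Dumpling House on 1. Basil wins 8–1.
Basil vs Cedar: Basil is ranked higher on 1+1+4+1 = 7 ballots, Cedar on 2. Basil wins 7–2.
Basil vs Ember: Basil is ranked higher on 2+4+1 = 7 ballots, Ember on 2. Basil wins 7–2.
Basil vs Lantern: 2+1+4 = 7 for Basil, 2 for Lantern — Basil by 7–2.
Harvest vs Dumpling House: Harvest preferred on 2+1+1 = 4 ballots; Dumpling House wins 5–4.
Harvest vs Cedar: 1+1+1 = 3 for Harvest, 6 for Cedar — Cedar by 6–3.
Harvest vs Ember: Harvest is ranked higher on 2+1 = 3 ballots, Ember on 6. Ember wins 6–3.
Harvest vs Lantern: 2+1 = 3 for Harvest, 6 for Lantern — Lantern by 6–3.
Dumpling House vs Cedar: Dumpling House is ranked higher on 1+4 = 5 ballots, Cedar on 4. Dumpling House wins 5–4.
Dumpling House vs Ember: 0 to 9, Ember.
Dumpling House vs Lantern: 1 for Dumpling House, 8 for Lantern — Lantern by 8–1.
Cedar vs Ember: Cedar preferred on 2 ballots; Ember wins 7–2.
Cedar vs Lantern: 2+1 = 3 for Cedar, 6 for Lantern — Lantern by 6–3.
Ember vs Lantern: Ember is ranked higher on 2+1+1+4 = 8 ballots, Lantern on 1. Ember wins 8–1.
Basil defeats every rival head-to-head and is the Condorcet winner.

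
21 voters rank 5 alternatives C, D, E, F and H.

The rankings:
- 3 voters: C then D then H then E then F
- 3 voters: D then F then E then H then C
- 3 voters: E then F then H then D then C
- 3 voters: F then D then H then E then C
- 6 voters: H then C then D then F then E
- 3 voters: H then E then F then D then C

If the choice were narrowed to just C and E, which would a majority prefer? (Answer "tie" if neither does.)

Ballots ranking C above E: 3 + 6 = 9.
Ballots ranking E above C: 21 − 9 = 12.
E wins the head-to-head 12–9.

E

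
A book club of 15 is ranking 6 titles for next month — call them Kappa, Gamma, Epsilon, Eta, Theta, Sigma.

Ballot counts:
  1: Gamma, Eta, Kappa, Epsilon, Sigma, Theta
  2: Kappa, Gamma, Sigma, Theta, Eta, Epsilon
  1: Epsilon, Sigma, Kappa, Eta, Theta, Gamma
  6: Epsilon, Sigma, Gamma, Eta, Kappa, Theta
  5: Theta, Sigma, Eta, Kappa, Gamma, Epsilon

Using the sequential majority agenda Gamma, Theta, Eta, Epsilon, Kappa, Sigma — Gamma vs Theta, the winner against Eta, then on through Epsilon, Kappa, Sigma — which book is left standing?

Round 1: Gamma vs Theta — 9–6, Gamma advances.
Round 2: Gamma vs Eta — 9–6, Gamma advances.
Round 3: Gamma vs Epsilon — 8–7, Gamma advances.
Round 4: Gamma vs Kappa — 7–8, Kappa advances.
Round 5: Kappa vs Sigma — 3–12, Sigma advances.
The agenda winner is Sigma.

Sigma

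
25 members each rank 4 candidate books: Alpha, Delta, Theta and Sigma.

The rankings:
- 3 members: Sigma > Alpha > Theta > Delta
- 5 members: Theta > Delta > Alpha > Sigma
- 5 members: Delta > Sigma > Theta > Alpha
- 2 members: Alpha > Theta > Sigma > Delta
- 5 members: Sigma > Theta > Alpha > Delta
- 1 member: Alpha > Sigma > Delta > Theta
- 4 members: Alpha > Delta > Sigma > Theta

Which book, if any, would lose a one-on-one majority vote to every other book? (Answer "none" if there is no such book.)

none

Head-to-head results (25 members):
Alpha vs Delta: 15 to 10, Alpha.
Alpha vs Theta: Theta wins 15–10.
Alpha vs Sigma: 5+2+1+4 = 12 for Alpha, 13 for Sigma — Sigma by 13–12.
Delta–Theta: Theta 15–10.
Delta vs Sigma: Delta wins 14–11.
Theta vs Sigma: Theta preferred on 5+2 = 7 ballots; Sigma wins 18–7.
Each book has at least one pairwise win (Alpha beats Delta; Delta beats Sigma; Theta beats Alpha; Sigma beats Alpha) — no Condorcet loser.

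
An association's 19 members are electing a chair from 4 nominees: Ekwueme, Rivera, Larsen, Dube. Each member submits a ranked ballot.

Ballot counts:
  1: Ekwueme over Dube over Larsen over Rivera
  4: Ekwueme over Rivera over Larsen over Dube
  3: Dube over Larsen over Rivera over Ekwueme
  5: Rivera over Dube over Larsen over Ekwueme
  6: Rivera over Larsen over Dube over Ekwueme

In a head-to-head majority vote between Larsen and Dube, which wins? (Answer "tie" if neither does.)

Larsen

Ballots ranking Larsen above Dube: 4 + 6 = 10.
Ballots ranking Dube above Larsen: 19 − 10 = 9.
Larsen wins the head-to-head 10–9.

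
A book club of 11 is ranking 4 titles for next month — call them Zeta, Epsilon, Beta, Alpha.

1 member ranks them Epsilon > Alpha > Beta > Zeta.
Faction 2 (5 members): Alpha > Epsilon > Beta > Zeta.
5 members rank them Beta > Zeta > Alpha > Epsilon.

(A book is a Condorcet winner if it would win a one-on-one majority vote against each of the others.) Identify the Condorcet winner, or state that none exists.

Alpha

Check each pair by majority over 11 ballots:
Zeta vs Epsilon: 5 for Zeta, 6 for Epsilon — Epsilon by 6–5.
Zeta vs Beta: Zeta preferred on 0 ballots; Beta wins 11–0.
Zeta vs Alpha: 5 to 6, Alpha.
Epsilon vs Beta: Epsilon is ranked higher on 1+5 = 6 ballots, Beta on 5. Epsilon wins 6–5.
Epsilon vs Alpha: Epsilon preferred on 1 ballot; Alpha wins 10–1.
Beta vs Alpha: Beta is ranked higher on 5 ballots, Alpha on 6. Alpha wins 6–5.
Only Alpha has no losses; Alpha is the Condorcet winner.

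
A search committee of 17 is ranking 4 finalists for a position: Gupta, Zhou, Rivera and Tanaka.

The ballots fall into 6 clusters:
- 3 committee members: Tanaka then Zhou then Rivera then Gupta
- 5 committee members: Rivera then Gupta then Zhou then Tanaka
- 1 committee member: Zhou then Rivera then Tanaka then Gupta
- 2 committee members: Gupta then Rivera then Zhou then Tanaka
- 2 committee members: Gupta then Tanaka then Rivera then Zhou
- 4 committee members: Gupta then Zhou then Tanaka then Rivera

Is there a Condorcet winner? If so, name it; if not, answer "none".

Pairwise majorities:
Gupta vs Zhou: 5+2+2+4 = 13 for Gupta, 4 for Zhou — Gupta by 13–4.
Gupta–Rivera: Rivera 9–8.
Gupta vs Tanaka: Gupta, 13–4.
Zhou vs Rivera: Rivera wins 9–8.
Zhou vs Tanaka: Zhou wins 12–5.
Rivera vs Tanaka: Rivera preferred on 5+1+2 = 8 ballots; Tanaka wins 9–8.
Each candidate drops at least one matchup (Gupta loses to Rivera; Zhou loses to Gupta; Rivera loses to Tanaka; Tanaka loses to Gupta); the cycle Gupta beats Tanaka beats Rivera beats Gupta rules out a Condorcet winner.

none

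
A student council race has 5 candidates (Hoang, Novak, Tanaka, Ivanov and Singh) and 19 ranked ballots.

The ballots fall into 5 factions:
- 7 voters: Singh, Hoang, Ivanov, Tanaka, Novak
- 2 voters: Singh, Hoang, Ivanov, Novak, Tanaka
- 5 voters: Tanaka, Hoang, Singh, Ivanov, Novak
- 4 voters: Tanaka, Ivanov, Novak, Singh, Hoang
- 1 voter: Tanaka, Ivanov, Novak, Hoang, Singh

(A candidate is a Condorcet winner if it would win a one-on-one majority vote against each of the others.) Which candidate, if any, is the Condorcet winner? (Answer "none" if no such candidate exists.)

Tanaka

Head-to-head results (19 voters):
Hoang vs Novak: 7+2+5 = 14 for Hoang, 5 for Novak — Hoang by 14–5.
Hoang vs Tanaka: 7+2 = 9 for Hoang, 10 for Tanaka — Tanaka by 10–9.
Hoang vs Ivanov: 14 to 5, Hoang.
Hoang vs Singh: 5+1 = 6 for Hoang, 13 for Singh — Singh by 13–6.
Novak vs Tanaka: Novak preferred on 2 ballots; Tanaka wins 17–2.
Novak vs Ivanov: Novak is ranked higher on 0 ballots, Ivanov on 19. Ivanov wins 19–0.
Novak vs Singh: 4+1 = 5 for Novak, 14 for Singh — Singh by 14–5.
Tanaka vs Ivanov: Tanaka is ranked higher on 5+4+1 = 10 ballots, Ivanov on 9. Tanaka wins 10–9.
Tanaka vs Singh: 10 to 9, Tanaka.
Ivanov vs Singh: 4+1 = 5 for Ivanov, 14 for Singh — Singh by 14–5.
Tanaka defeats every rival head-to-head and is the Condorcet winner.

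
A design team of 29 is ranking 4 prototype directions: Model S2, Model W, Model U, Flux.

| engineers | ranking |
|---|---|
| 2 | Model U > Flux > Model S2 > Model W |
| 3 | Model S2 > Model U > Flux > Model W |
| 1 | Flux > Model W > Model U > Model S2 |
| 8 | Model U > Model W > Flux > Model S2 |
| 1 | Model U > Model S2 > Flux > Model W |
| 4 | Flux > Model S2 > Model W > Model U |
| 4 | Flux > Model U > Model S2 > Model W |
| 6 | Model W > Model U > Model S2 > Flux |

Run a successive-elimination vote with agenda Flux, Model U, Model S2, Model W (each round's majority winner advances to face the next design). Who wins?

Round 1: Flux vs Model U — 9–20, Model U advances.
Round 2: Model U vs Model S2 — 22–7, Model U advances.
Round 3: Model U vs Model W — 18–11, Model U advances.
The agenda winner is Model U.

Model U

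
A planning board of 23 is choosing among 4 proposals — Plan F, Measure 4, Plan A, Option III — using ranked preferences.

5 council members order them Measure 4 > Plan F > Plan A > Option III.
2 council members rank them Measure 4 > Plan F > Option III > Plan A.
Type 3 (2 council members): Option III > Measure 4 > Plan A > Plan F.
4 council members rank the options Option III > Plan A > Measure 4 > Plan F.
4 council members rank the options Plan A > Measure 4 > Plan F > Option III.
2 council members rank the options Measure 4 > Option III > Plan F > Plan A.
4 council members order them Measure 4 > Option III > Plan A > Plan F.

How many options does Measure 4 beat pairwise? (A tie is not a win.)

Measure 4 against each rival (23 council members):
Measure 4–Plan F: Measure 4 23–0.
Measure 4 vs Plan A: Measure 4, 15–8.
Measure 4–Option III: Measure 4 17–6.
Measure 4 beats Plan F, Plan A, Option III — 3 pairwise wins.

3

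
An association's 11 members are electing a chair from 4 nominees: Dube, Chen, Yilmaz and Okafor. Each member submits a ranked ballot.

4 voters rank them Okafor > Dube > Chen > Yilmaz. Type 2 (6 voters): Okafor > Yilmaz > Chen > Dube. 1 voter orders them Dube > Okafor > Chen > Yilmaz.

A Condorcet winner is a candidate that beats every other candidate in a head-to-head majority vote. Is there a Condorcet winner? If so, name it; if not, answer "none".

Okafor

Check each pair by majority over 11 ballots:
Dube vs Chen: Dube preferred on 4+1 = 5 ballots; Chen wins 6–5.
Dube vs Yilmaz: 5 to 6, Yilmaz.
Dube vs Okafor: 1 to 10, Okafor.
Chen vs Yilmaz: 4+1 = 5 for Chen, 6 for Yilmaz — Yilmaz by 6–5.
Chen vs Okafor: 0 to 11, Okafor.
Yilmaz vs Okafor: Yilmaz is ranked higher on 0 ballots, Okafor on 11. Okafor wins 11–0.
Only Okafor has no losses; Okafor is the Condorcet winner.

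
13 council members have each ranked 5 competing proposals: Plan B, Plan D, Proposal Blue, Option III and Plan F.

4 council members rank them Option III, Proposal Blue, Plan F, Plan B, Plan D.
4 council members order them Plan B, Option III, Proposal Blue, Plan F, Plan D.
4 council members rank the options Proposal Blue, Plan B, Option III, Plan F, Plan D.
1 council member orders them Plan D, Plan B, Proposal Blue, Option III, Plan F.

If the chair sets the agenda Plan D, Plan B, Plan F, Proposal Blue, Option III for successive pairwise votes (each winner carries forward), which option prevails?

Option III

Round 1: Plan D vs Plan B — 1–12, Plan B advances.
Round 2: Plan B vs Plan F — 9–4, Plan B advances.
Round 3: Plan B vs Proposal Blue — 5–8, Proposal Blue advances.
Round 4: Proposal Blue vs Option III — 5–8, Option III advances.
The agenda winner is Option III.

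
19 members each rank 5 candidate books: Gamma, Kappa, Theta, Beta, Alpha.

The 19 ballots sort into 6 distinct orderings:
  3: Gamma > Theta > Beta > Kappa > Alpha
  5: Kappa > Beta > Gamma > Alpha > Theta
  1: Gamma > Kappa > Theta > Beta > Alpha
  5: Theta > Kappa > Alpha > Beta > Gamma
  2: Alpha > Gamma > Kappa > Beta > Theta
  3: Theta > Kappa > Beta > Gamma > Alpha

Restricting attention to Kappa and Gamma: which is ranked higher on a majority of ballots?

Kappa

Ballots ranking Kappa above Gamma: 5 + 5 + 3 = 13.
Ballots ranking Gamma above Kappa: 19 − 13 = 6.
Kappa wins the head-to-head 13–6.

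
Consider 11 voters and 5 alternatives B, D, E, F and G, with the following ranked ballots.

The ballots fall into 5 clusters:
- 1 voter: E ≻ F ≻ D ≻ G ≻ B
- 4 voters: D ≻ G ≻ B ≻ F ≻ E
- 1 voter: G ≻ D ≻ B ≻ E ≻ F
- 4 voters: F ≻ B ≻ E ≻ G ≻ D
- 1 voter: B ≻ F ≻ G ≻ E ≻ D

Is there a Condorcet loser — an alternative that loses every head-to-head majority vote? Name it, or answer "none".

none

Pairwise majorities:
B vs D: B is ranked higher on 4+1 = 5 ballots, D on 6. D wins 6–5.
B vs E: B wins 10–1.
B vs F: B preferred on 4+1+1 = 6 ballots; B wins 6–5.
B–G: G 6–5.
D vs E: E wins 6–5.
D vs F: D preferred on 4+1 = 5 ballots; F wins 6–5.
D vs G: G, 6–5.
E vs F: 1+1 = 2 for E, 9 for F — F by 9–2.
E vs G: 1+4 = 5 for E, 6 for G — G by 6–5.
F–G: F 6–5.
No alternative is winless: B beats E; D beats B; E beats D; F beats D; G beats B. There is no Condorcet loser.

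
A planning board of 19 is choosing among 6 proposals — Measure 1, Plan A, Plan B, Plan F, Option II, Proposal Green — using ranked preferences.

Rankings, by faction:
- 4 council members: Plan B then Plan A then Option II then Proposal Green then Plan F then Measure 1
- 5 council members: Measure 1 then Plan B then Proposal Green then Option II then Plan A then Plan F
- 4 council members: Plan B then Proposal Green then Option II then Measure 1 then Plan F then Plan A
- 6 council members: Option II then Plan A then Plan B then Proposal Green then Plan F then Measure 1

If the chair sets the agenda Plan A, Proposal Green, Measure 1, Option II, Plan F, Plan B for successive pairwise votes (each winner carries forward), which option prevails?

Plan B

Round 1: Plan A vs Proposal Green — 10–9, Plan A advances.
Round 2: Plan A vs Measure 1 — 10–9, Plan A advances.
Round 3: Plan A vs Option II — 4–15, Option II advances.
Round 4: Option II vs Plan F — 19–0, Option II advances.
Round 5: Option II vs Plan B — 6–13, Plan B advances.
The agenda winner is Plan B.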